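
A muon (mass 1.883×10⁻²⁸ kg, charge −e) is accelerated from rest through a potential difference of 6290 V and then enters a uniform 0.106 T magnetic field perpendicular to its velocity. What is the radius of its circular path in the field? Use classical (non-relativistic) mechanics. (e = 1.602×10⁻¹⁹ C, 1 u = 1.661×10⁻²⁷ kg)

Acceleration: |q|V = ½mv² ⇒ v = √(2|q|V/m) = √(2·1.602×10⁻¹⁹·6290/1.883×10⁻²⁸) ≈ 3.271×10⁶ m/s.
In the field: r = mv/(|q|B) = (1.883×10⁻²⁸)(3.271×10⁶)/((1.602×10⁻¹⁹)(0.106)) ≈ 0.0363 m.

r ≈ 0.0363 m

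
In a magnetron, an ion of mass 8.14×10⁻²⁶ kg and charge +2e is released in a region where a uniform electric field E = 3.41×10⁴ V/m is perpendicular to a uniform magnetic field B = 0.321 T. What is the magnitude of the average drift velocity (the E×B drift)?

The E×B drift speed is v_d = E/B.
v_d = 3.41×10⁴/0.321 = 1.06×10⁵ m/s.

v_d ≈ 1.06×10⁵ m/s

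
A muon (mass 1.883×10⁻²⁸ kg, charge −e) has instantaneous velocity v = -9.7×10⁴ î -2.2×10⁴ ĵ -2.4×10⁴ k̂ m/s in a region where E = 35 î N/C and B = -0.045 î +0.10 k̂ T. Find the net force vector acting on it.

F ≈ (3.47×10⁻¹⁶, -1.73×10⁻¹⁵, 1.59×10⁻¹⁶) N

v×B = (-2200, 1.08×10⁴, -990) N/C.
E + v×B = (-2160, 1.08×10⁴, -990) N/C.
F = q(E + v×B) = (−1.602×10⁻¹⁹ C)·(-2160, 1.08×10⁴, -990) = (3.47×10⁻¹⁶, -1.73×10⁻¹⁵, 1.59×10⁻¹⁶) N.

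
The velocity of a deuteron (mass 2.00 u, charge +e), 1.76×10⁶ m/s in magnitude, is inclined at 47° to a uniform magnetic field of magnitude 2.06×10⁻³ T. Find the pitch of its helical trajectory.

p ≈ 75.9 m

v∥ = v cosθ = 1.76×10⁶·cos47° ≈ 1.200×10⁶ m/s.
T = 2πm/(|q|B) = 2π(3.322×10⁻²⁷)/((1.602×10⁻¹⁹)(2.06×10⁻³)) ≈ 6.325×10⁻⁵ s.
pitch = v∥ T = (1.200×10⁶)(6.325×10⁻⁵) ≈ 75.9 m.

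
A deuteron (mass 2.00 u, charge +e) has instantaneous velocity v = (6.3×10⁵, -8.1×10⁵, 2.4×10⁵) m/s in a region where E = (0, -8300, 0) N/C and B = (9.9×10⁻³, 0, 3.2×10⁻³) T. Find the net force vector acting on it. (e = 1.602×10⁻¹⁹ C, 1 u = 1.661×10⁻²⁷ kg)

F ≈ (-4.15×10⁻¹⁶, -1.27×10⁻¹⁵, 1.28×10⁻¹⁵) N

v×B = (-2590, 360, 8020) N/C.
E + v×B = (-2590, -7940, 8020) N/C.
F = q(E + v×B) = (1.602×10⁻¹⁹ C)·(-2590, -7940, 8020) = (-4.15×10⁻¹⁶, -1.27×10⁻¹⁵, 1.28×10⁻¹⁵) N.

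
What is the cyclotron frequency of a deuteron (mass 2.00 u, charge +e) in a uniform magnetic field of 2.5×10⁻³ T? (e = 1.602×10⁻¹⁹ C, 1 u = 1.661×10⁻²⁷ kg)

f ≈ 1.9×10⁴ Hz

f = |q|B/(2πm).
f = (1.602×10⁻¹⁹)(2.5×10⁻³)/(2π·3.322×10⁻²⁷) ≈ 1.9×10⁴ Hz.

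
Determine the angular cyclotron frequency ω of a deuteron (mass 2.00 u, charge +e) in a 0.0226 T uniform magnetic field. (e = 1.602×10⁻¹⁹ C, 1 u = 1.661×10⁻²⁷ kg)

ω = |q|B/m.
ω = (1.602×10⁻¹⁹)(0.0226)/3.322×10⁻²⁷ ≈ 1.09×10⁶ rad/s.

ω ≈ 1.09×10⁶ rad/s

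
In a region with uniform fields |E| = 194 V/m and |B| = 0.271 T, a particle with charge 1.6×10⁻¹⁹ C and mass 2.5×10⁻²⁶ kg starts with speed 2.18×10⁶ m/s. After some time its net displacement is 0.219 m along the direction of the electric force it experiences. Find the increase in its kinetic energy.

The magnetic force is always ⟂ v and does no work; only the electric force changes KE.
ΔKE = F_E · d = |q|E d = (1.6×10⁻¹⁹)(194)(0.219) ≈ 6.80×10⁻¹⁸ J.

ΔKE ≈ 6.80×10⁻¹⁸ J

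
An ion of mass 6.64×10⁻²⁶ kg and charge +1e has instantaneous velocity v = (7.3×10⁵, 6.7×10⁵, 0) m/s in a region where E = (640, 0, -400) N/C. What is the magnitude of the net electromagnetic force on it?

Only an electric field acts, so F = qE = (1.602×10⁻¹⁹ C)·(640, 0, -400) = (1.03×10⁻¹⁶, 0, -6.41×10⁻¹⁷) N.
|F| = 1.21×10⁻¹⁶ N.

|F| ≈ 1.21×10⁻¹⁶ N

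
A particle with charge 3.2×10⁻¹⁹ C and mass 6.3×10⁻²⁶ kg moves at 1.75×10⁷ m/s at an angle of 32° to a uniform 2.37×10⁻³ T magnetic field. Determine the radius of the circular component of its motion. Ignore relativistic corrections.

v⊥ = v sinθ = 1.75×10⁷·sin32° ≈ 9.274×10⁶ m/s.
r = m v⊥/(|q|B) = (6.3×10⁻²⁶)(9.274×10⁶)/((3.2×10⁻¹⁹)(2.37×10⁻³)) ≈ 770 m.

r ≈ 770 m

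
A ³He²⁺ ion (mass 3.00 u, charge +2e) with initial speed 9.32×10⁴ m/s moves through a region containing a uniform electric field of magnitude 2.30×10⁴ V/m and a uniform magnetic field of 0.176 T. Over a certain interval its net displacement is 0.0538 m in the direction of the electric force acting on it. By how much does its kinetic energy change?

ΔKE ≈ 3.96×10⁻¹⁶ J

The magnetic force is always ⟂ v and does no work; only the electric force changes KE.
ΔKE = F_E · d = |q|E d = (3.204×10⁻¹⁹)(2.30×10⁴)(0.0538) ≈ 3.96×10⁻¹⁶ J.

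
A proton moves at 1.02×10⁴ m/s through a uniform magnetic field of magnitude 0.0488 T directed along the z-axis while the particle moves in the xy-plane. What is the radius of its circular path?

The magnetic force provides the centripetal force: |q|vB = mv²/r.
r = mv/(|q|B) = (1.673×10⁻²⁷)(1.02×10⁴)/((1.602×10⁻¹⁹)(0.0488)) ≈ 2.18×10⁻³ m.

r ≈ 2.18×10⁻³ m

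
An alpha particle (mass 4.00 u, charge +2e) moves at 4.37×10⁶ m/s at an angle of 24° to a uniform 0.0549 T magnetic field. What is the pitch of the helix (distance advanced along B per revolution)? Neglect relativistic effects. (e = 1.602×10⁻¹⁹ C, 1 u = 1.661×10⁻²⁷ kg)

v∥ = v cosθ = 4.37×10⁶·cos24° ≈ 3.992×10⁶ m/s.
T = 2πm/(|q|B) = 2π(6.644×10⁻²⁷)/((3.204×10⁻¹⁹)(0.0549)) ≈ 2.373×10⁻⁶ s.
pitch = v∥ T = (3.992×10⁶)(2.373×10⁻⁶) ≈ 9.47 m.

p ≈ 9.47 m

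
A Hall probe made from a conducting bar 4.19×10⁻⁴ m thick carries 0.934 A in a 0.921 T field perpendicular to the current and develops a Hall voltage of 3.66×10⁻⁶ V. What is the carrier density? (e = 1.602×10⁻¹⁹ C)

n ≈ 3.50×10²⁷ m⁻³

From V_H = IB/(n e t), n = IB/(V_H e t).
n = (0.934)(0.921)/((3.66×10⁻⁶)(1.602×10⁻¹⁹)(4.19×10⁻⁴)) ≈ 3.50×10²⁷ m⁻³.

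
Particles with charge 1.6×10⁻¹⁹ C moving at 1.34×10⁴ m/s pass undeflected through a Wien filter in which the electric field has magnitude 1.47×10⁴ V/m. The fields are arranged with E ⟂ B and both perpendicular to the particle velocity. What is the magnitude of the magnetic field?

B = 1.10 T

Balance of forces in the selector: qE = qvB ⇒ B = E/v.
B = 1.47×10⁴/1.34×10⁴ = 1.10 T.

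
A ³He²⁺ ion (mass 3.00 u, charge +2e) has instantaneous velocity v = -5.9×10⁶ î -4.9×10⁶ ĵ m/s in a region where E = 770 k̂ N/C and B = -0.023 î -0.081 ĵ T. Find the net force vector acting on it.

F ≈ (0, 0, 1.17×10⁻¹³) N

v×B = (0, 0, 3.65×10⁵) N/C.
E + v×B = (0, 0, 3.66×10⁵) N/C.
F = q(E + v×B) = (3.204×10⁻¹⁹ C)·(0, 0, 3.66×10⁵) = (0, 0, 1.17×10⁻¹³) N.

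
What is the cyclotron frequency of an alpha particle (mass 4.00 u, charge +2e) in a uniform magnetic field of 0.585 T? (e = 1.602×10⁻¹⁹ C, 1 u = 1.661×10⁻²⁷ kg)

f ≈ 4.49×10⁶ Hz

f = |q|B/(2πm).
f = (3.204×10⁻¹⁹)(0.585)/(2π·6.644×10⁻²⁷) ≈ 4.49×10⁶ Hz.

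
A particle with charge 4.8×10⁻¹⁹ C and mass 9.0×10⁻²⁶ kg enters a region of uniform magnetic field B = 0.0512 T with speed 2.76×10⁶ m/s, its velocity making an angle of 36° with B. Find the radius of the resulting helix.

v⊥ = v sinθ = 2.76×10⁶·sin36° ≈ 1.622×10⁶ m/s.
r = m v⊥/(|q|B) = (9.0×10⁻²⁶)(1.622×10⁶)/((4.8×10⁻¹⁹)(0.0512)) ≈ 5.94 m.

r ≈ 5.94 m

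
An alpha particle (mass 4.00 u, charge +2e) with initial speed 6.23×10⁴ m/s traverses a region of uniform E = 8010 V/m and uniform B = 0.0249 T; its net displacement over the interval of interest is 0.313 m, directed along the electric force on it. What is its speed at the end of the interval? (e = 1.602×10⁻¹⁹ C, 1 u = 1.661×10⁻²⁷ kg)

v_f ≈ 4.96×10⁵ m/s

B does no work; ΔKE = |q|E d.
½mv_f² = ½mv₀² + |q|Ed = ½(6.644×10⁻²⁷)(6.23×10⁴)² + (3.204×10⁻¹⁹)(8010)(0.313) ≈ 1.289×10⁻¹⁷ J + 8.033×10⁻¹⁶ J ≈ 8.162×10⁻¹⁶ J.
v_f = √(2·8.162×10⁻¹⁶/6.644×10⁻²⁷) ≈ 4.96×10⁵ m/s.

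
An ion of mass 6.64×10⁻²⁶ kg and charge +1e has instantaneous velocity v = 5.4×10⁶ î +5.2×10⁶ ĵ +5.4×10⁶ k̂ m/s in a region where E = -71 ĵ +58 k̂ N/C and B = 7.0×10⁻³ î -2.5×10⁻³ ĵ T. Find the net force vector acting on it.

F ≈ (2.16×10⁻¹⁵, 6.04×10⁻¹⁵, -7.98×10⁻¹⁵) N

v×B = (1.35×10⁴, 3.78×10⁴, -4.99×10⁴) N/C.
E + v×B = (1.35×10⁴, 3.77×10⁴, -4.98×10⁴) N/C.
F = q(E + v×B) = (1.602×10⁻¹⁹ C)·(1.35×10⁴, 3.77×10⁴, -4.98×10⁴) = (2.16×10⁻¹⁵, 6.04×10⁻¹⁵, -7.98×10⁻¹⁵) N.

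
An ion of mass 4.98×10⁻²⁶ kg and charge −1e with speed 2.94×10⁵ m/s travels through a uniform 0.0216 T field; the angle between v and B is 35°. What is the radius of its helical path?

v⊥ = v sinθ = 2.94×10⁵·sin35° ≈ 1.686×10⁵ m/s.
r = m v⊥/(|q|B) = (4.98×10⁻²⁶)(1.686×10⁵)/((1.602×10⁻¹⁹)(0.0216)) ≈ 2.43 m.

r ≈ 2.43 m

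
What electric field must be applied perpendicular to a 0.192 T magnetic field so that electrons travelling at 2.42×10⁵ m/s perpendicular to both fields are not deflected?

For straight-line motion qE = qvB, so E = vB.
E = 2.42×10⁵ × 0.192 = 4.65×10⁴ V/m.

E = 4.65×10⁴ V/m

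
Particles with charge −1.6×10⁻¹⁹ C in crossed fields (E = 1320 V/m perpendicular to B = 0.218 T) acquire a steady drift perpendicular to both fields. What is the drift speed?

In crossed fields the guiding centre drifts at v_d = |E×B|/B² = E/B, independent of charge and mass.
v_d = 1320/0.218 = 6060 m/s.

v_d ≈ 6060 m/s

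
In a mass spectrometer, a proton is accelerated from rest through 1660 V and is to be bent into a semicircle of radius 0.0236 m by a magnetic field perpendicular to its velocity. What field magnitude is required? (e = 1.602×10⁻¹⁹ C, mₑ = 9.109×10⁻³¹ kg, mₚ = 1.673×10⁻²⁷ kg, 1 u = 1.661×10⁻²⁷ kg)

B ≈ 0.250 T

v = √(2|q|V/m) = √(2·1.602×10⁻¹⁹·1660/1.673×10⁻²⁷) ≈ 5.638×10⁵ m/s.
B = mv/(|q|r) = (1.673×10⁻²⁷)(5.638×10⁵)/((1.602×10⁻¹⁹)(0.0236)) ≈ 0.250 T.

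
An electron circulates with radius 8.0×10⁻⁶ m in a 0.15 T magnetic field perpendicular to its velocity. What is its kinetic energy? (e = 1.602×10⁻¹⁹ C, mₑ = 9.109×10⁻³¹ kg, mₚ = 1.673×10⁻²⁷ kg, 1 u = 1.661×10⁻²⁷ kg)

KE ≈ 2.0×10⁻²⁰ J

v = |q|Br/m, then KE = ½mv² = (qBr)²/(2m).
v = (1.602×10⁻¹⁹)(0.15)(8.0×10⁻⁶)/9.109×10⁻³¹ ≈ 2.110×10⁵ m/s.
KE = ½(9.109×10⁻³¹)(2.110×10⁵)² ≈ 2.0×10⁻²⁰ J.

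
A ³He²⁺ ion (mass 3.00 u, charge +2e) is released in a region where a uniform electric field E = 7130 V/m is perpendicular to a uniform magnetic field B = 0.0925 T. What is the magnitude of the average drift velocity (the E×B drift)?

The E×B drift speed is v_d = E/B.
v_d = 7130/0.0925 = 7.71×10⁴ m/s.

v_d ≈ 7.71×10⁴ m/s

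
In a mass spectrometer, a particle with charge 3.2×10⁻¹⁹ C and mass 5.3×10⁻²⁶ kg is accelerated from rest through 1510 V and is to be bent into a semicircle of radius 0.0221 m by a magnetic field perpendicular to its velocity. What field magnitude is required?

B ≈ 1.01 T

v = √(2|q|V/m) = √(2·3.2×10⁻¹⁹·1510/5.3×10⁻²⁶) ≈ 1.350×10⁵ m/s.
B = mv/(|q|r) = (5.3×10⁻²⁶)(1.350×10⁵)/((3.2×10⁻¹⁹)(0.0221)) ≈ 1.01 T.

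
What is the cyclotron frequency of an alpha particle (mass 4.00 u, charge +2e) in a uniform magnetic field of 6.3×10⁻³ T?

f ≈ 4.8×10⁴ Hz

f = |q|B/(2πm).
f = (3.204×10⁻¹⁹)(6.3×10⁻³)/(2π·6.644×10⁻²⁷) ≈ 4.8×10⁴ Hz.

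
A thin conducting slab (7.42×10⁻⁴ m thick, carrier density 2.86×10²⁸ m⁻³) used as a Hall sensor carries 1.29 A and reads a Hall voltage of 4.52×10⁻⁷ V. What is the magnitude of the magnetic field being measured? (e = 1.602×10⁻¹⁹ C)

From V_H = IB/(n e t), B = V_H n e t / I.
B = (4.52×10⁻⁷)(2.86×10²⁸)(1.602×10⁻¹⁹)(7.42×10⁻⁴)/1.29 ≈ 1.19 T.

B ≈ 1.19 T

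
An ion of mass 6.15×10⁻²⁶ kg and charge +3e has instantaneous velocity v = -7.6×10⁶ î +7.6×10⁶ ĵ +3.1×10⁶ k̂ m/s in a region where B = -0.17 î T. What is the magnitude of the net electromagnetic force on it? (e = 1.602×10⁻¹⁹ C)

v×B = (0, -5.27×10⁵, 1.29×10⁶) N/C.
F = q v×B = (4.806×10⁻¹⁹ C)·(0, -5.27×10⁵, 1.29×10⁶) = (0, -2.53×10⁻¹³, 6.21×10⁻¹³) N.
|F| = 6.71×10⁻¹³ N.

|F| ≈ 6.71×10⁻¹³ N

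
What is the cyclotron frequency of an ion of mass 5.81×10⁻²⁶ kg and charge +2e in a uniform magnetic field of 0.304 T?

f = |q|B/(2πm).
f = (3.204×10⁻¹⁹)(0.304)/(2π·5.81×10⁻²⁶) ≈ 2.67×10⁵ Hz.

f ≈ 2.67×10⁵ Hz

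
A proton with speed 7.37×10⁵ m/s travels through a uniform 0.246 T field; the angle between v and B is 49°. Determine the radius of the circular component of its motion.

r ≈ 0.0236 m

v⊥ = v sinθ = 7.37×10⁵·sin49° ≈ 5.562×10⁵ m/s.
r = m v⊥/(|q|B) = (1.673×10⁻²⁷)(5.562×10⁵)/((1.602×10⁻¹⁹)(0.246)) ≈ 0.0236 m.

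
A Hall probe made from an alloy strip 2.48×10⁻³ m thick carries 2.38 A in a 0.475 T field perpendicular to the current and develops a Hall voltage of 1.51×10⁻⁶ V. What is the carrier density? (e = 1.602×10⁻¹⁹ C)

From V_H = IB/(n e t), n = IB/(V_H e t).
n = (2.38)(0.475)/((1.51×10⁻⁶)(1.602×10⁻¹⁹)(2.48×10⁻³)) ≈ 1.88×10²⁷ m⁻³.

n ≈ 1.88×10²⁷ m⁻³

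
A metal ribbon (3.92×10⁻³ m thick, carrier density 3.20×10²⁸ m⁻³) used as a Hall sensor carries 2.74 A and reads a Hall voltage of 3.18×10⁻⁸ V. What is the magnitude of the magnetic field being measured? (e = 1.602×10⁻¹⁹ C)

B ≈ 0.233 T

From V_H = IB/(n e t), B = V_H n e t / I.
B = (3.18×10⁻⁸)(3.20×10²⁸)(1.602×10⁻¹⁹)(3.92×10⁻³)/2.74 ≈ 0.233 T.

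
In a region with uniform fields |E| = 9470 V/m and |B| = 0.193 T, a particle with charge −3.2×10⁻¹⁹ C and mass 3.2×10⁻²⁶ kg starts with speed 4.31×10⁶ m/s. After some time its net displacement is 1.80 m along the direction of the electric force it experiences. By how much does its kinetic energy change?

The magnetic force is always ⟂ v and does no work; only the electric force changes KE.
ΔKE = F_E · d = |q|E d = (3.2×10⁻¹⁹)(9470)(1.80) ≈ 5.45×10⁻¹⁵ J.

ΔKE ≈ 5.45×10⁻¹⁵ J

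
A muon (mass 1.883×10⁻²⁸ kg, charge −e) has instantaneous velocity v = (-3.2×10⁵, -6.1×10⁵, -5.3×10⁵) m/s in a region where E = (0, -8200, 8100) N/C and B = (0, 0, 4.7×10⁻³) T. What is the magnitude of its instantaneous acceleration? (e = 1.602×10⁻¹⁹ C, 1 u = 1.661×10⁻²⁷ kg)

v×B = (-2870, 1500, 0) N/C.
E + v×B = (-2870, -6700, 8100) N/C.
F = q(E + v×B) = (−1.602×10⁻¹⁹ C)·(-2870, -6700, 8100) = (4.59×10⁻¹⁶, 1.07×10⁻¹⁵, -1.30×10⁻¹⁵) N.
|a| = |F|/m = 1.745×10⁻¹⁵/1.883×10⁻²⁸ ≈ 9.27×10¹² m/s².

|a| ≈ 9.27×10¹² m/s²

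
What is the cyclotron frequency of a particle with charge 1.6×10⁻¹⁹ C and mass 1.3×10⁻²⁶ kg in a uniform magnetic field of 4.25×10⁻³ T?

f = |q|B/(2πm).
f = (1.6×10⁻¹⁹)(4.25×10⁻³)/(2π·1.3×10⁻²⁶) ≈ 8330 Hz.

f ≈ 8330 Hz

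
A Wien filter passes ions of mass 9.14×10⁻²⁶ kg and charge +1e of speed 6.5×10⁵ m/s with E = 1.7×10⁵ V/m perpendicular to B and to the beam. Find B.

B = 0.26 T

Balance of forces in the selector: qE = qvB ⇒ B = E/v.
B = 1.7×10⁵/6.5×10⁵ = 0.26 T.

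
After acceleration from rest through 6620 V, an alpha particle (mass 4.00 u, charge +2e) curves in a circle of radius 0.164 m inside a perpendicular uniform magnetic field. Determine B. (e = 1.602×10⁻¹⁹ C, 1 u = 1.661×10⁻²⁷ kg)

B ≈ 0.101 T

v = √(2|q|V/m) = √(2·3.204×10⁻¹⁹·6620/6.644×10⁻²⁷) ≈ 7.991×10⁵ m/s.
B = mv/(|q|r) = (6.644×10⁻²⁷)(7.991×10⁵)/((3.204×10⁻¹⁹)(0.164)) ≈ 0.101 T.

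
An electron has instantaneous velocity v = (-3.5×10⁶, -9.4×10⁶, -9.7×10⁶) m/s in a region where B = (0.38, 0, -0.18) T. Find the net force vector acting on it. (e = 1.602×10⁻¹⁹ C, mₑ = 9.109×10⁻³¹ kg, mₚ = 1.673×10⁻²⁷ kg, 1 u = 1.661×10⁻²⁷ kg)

F ≈ (-2.71×10⁻¹³, 6.91×10⁻¹³, -5.72×10⁻¹³) N

v×B = (1.69×10⁶, -4.32×10⁶, 3.57×10⁶) N/C.
F = q v×B = (−1.602×10⁻¹⁹ C)·(1.69×10⁶, -4.32×10⁶, 3.57×10⁶) = (-2.71×10⁻¹³, 6.91×10⁻¹³, -5.72×10⁻¹³) N.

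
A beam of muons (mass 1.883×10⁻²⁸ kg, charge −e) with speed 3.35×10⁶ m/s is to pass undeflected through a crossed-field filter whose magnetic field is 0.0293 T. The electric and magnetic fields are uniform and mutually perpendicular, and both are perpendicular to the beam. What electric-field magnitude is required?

E = 9.82×10⁴ V/m

For straight-line motion qE = qvB, so E = vB.
E = 3.35×10⁶ × 0.0293 = 9.82×10⁴ V/m.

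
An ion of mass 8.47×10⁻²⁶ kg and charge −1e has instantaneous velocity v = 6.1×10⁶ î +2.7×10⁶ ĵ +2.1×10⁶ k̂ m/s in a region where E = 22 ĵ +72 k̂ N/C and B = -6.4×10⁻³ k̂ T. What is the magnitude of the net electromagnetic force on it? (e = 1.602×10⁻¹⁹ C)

v×B = (-1.73×10⁴, 3.90×10⁴, 0) N/C.
E + v×B = (-1.73×10⁴, 3.91×10⁴, 72.0) N/C.
F = q(E + v×B) = (−1.602×10⁻¹⁹ C)·(-1.73×10⁴, 3.91×10⁴, 72.0) = (2.77×10⁻¹⁵, -6.26×10⁻¹⁵, -1.15×10⁻¹⁷) N.
|F| = 6.84×10⁻¹⁵ N.

|F| ≈ 6.84×10⁻¹⁵ N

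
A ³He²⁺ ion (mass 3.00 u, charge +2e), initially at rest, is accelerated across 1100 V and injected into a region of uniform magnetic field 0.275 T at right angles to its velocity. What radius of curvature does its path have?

r ≈ 0.0213 m

Acceleration: |q|V = ½mv² ⇒ v = √(2|q|V/m) = √(2·3.204×10⁻¹⁹·1100/4.983×10⁻²⁷) ≈ 3.761×10⁵ m/s.
In the field: r = mv/(|q|B) = (4.983×10⁻²⁷)(3.761×10⁵)/((3.204×10⁻¹⁹)(0.275)) ≈ 0.0213 m.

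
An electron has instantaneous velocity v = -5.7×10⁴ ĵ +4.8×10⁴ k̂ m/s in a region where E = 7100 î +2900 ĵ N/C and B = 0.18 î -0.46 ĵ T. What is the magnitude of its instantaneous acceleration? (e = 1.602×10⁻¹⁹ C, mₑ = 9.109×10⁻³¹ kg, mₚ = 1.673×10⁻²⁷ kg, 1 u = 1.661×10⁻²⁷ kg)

v×B = (2.21×10⁴, 8640, 1.03×10⁴) N/C.
E + v×B = (2.92×10⁴, 1.15×10⁴, 1.03×10⁴) N/C.
F = q(E + v×B) = (−1.602×10⁻¹⁹ C)·(2.92×10⁴, 1.15×10⁴, 1.03×10⁴) = (-4.67×10⁻¹⁵, -1.85×10⁻¹⁵, -1.64×10⁻¹⁵) N.
|a| = |F|/m = 5.289×10⁻¹⁵/9.109×10⁻³¹ ≈ 5.81×10¹⁵ m/s².

|a| ≈ 5.81×10¹⁵ m/s²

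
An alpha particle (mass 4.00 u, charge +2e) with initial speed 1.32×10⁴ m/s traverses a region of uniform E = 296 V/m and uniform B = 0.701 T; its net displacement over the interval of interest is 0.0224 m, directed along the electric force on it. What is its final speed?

B does no work; ΔKE = |q|E d.
½mv_f² = ½mv₀² + |q|Ed = ½(6.644×10⁻²⁷)(1.32×10⁴)² + (3.204×10⁻¹⁹)(296)(0.0224) ≈ 5.788×10⁻¹⁹ J + 2.124×10⁻¹⁸ J ≈ 2.703×10⁻¹⁸ J.
v_f = √(2·2.703×10⁻¹⁸/6.644×10⁻²⁷) ≈ 2.85×10⁴ m/s.

v_f ≈ 2.85×10⁴ m/s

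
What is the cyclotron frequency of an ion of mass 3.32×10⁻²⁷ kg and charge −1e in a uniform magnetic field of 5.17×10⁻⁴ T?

f ≈ 3970 Hz

f = |q|B/(2πm).
f = (1.602×10⁻¹⁹)(5.17×10⁻⁴)/(2π·3.32×10⁻²⁷) ≈ 3970 Hz.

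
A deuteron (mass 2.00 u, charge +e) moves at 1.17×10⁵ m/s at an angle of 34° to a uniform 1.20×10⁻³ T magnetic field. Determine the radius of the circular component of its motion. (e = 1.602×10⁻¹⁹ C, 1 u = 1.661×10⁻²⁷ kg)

r ≈ 1.13 m

v⊥ = v sinθ = 1.17×10⁵·sin34° ≈ 6.543×10⁴ m/s.
r = m v⊥/(|q|B) = (3.322×10⁻²⁷)(6.543×10⁴)/((1.602×10⁻¹⁹)(1.20×10⁻³)) ≈ 1.13 m.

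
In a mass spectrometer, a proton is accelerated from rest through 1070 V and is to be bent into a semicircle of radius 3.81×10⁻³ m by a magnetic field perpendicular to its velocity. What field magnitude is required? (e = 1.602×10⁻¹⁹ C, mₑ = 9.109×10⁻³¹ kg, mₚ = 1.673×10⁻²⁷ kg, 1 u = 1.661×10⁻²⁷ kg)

v = √(2|q|V/m) = √(2·1.602×10⁻¹⁹·1070/1.673×10⁻²⁷) ≈ 4.527×10⁵ m/s.
B = mv/(|q|r) = (1.673×10⁻²⁷)(4.527×10⁵)/((1.602×10⁻¹⁹)(3.81×10⁻³)) ≈ 1.24 T.

B ≈ 1.24 T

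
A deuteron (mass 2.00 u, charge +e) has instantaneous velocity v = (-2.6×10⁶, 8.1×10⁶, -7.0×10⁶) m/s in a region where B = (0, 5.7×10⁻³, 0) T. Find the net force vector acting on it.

v×B = (3.99×10⁴, 0, -1.48×10⁴) N/C.
F = q v×B = (1.602×10⁻¹⁹ C)·(3.99×10⁴, 0, -1.48×10⁴) = (6.39×10⁻¹⁵, 0, -2.37×10⁻¹⁵) N.

F ≈ (6.39×10⁻¹⁵, 0, -2.37×10⁻¹⁵) N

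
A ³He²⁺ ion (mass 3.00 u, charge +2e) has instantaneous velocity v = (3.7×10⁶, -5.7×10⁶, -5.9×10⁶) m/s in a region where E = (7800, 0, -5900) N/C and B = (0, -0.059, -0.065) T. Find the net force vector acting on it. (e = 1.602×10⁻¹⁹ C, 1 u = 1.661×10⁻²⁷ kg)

v×B = (2.24×10⁴, 2.40×10⁵, -2.18×10⁵) N/C.
E + v×B = (3.02×10⁴, 2.40×10⁵, -2.24×10⁵) N/C.
F = q(E + v×B) = (3.204×10⁻¹⁹ C)·(3.02×10⁴, 2.40×10⁵, -2.24×10⁵) = (9.68×10⁻¹⁵, 7.71×10⁻¹⁴, -7.18×10⁻¹⁴) N.

F ≈ (9.68×10⁻¹⁵, 7.71×10⁻¹⁴, -7.18×10⁻¹⁴) N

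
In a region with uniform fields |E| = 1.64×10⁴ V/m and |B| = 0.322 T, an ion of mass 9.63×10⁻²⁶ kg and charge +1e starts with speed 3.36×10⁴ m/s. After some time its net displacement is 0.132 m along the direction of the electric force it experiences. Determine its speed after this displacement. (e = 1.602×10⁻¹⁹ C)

B does no work; ΔKE = |q|E d.
½mv_f² = ½mv₀² + |q|Ed = ½(9.63×10⁻²⁶)(3.36×10⁴)² + (1.602×10⁻¹⁹)(1.64×10⁴)(0.132) ≈ 5.436×10⁻¹⁷ J + 3.468×10⁻¹⁶ J ≈ 4.012×10⁻¹⁶ J.
v_f = √(2·4.012×10⁻¹⁶/9.63×10⁻²⁶) ≈ 9.13×10⁴ m/s.

v_f ≈ 9.13×10⁴ m/s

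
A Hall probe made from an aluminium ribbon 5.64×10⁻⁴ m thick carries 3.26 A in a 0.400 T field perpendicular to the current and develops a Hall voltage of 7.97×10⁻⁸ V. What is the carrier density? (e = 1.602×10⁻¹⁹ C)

From V_H = IB/(n e t), n = IB/(V_H e t).
n = (3.26)(0.400)/((7.97×10⁻⁸)(1.602×10⁻¹⁹)(5.64×10⁻⁴)) ≈ 1.81×10²⁹ m⁻³.

n ≈ 1.81×10²⁹ m⁻³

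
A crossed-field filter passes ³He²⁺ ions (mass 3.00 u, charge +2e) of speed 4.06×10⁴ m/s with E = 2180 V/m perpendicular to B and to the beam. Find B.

Balance of forces in the selector: qE = qvB ⇒ B = E/v.
B = 2180/4.06×10⁴ = 0.0537 T.

B = 0.0537 T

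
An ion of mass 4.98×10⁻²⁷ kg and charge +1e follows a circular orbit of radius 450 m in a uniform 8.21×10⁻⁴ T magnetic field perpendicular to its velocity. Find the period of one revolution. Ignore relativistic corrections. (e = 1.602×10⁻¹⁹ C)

The cyclotron period depends only on m, q, B: T = 2πm/(|q|B).
T = 2π(4.98×10⁻²⁷)/((1.602×10⁻¹⁹)(8.21×10⁻⁴)) ≈ 2.38×10⁻⁴ s.

T ≈ 2.38×10⁻⁴ s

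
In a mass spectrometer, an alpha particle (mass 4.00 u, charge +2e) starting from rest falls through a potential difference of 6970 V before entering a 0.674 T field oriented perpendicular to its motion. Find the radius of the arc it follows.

Acceleration: |q|V = ½mv² ⇒ v = √(2|q|V/m) = √(2·3.204×10⁻¹⁹·6970/6.644×10⁻²⁷) ≈ 8.199×10⁵ m/s.
In the field: r = mv/(|q|B) = (6.644×10⁻²⁷)(8.199×10⁵)/((3.204×10⁻¹⁹)(0.674)) ≈ 0.0252 m.

r ≈ 0.0252 m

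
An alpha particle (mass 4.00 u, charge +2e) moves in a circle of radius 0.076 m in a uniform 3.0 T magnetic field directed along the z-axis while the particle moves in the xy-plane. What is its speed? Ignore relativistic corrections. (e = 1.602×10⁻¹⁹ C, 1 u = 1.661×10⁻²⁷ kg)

From |q|vB = mv²/r, v = |q|Br/m.
v = (3.204×10⁻¹⁹)(3.0)(0.076)/6.644×10⁻²⁷ ≈ 1.1×10⁷ m/s.

v ≈ 1.1×10⁷ m/s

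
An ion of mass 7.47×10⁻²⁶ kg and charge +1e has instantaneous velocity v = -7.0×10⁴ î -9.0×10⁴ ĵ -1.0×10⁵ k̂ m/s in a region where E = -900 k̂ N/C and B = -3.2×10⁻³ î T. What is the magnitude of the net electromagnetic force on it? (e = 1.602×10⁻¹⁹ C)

v×B = (0, 320, -288) N/C.
E + v×B = (0, 320, -1190) N/C.
F = q(E + v×B) = (1.602×10⁻¹⁹ C)·(0, 320, -1190) = (0, 5.13×10⁻¹⁷, -1.90×10⁻¹⁶) N.
|F| = 1.97×10⁻¹⁶ N.

|F| ≈ 1.97×10⁻¹⁶ N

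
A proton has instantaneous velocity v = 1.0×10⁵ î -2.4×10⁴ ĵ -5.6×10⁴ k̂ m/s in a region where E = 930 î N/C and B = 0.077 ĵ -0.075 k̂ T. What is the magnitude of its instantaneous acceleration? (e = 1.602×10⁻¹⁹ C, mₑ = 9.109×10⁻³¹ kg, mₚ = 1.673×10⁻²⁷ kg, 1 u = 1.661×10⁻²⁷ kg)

|a| ≈ 1.23×10¹² m/s²

v×B = (6110, 7500, 7700) N/C.
E + v×B = (7040, 7500, 7700) N/C.
F = q(E + v×B) = (1.602×10⁻¹⁹ C)·(7040, 7500, 7700) = (1.13×10⁻¹⁵, 1.20×10⁻¹⁵, 1.23×10⁻¹⁵) N.
|a| = |F|/m = 2.059×10⁻¹⁵/1.673×10⁻²⁷ ≈ 1.23×10¹² m/s².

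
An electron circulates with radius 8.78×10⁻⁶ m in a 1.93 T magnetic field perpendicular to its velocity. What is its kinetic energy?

v = |q|Br/m, then KE = ½mv² = (qBr)²/(2m).
v = (1.602×10⁻¹⁹)(1.93)(8.78×10⁻⁶)/9.109×10⁻³¹ ≈ 2.980×10⁶ m/s.
KE = ½(9.109×10⁻³¹)(2.980×10⁶)² ≈ 4.05×10⁻¹⁸ J.

KE ≈ 4.05×10⁻¹⁸ J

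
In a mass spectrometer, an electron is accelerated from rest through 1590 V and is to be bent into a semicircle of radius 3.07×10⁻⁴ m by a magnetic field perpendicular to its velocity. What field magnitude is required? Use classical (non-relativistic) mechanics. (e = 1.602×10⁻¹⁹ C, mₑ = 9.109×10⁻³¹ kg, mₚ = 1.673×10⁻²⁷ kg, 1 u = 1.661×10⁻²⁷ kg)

B ≈ 0.438 T

v = √(2|q|V/m) = √(2·1.602×10⁻¹⁹·1590/9.109×10⁻³¹) ≈ 2.365×10⁷ m/s.
B = mv/(|q|r) = (9.109×10⁻³¹)(2.365×10⁷)/((1.602×10⁻¹⁹)(3.07×10⁻⁴)) ≈ 0.438 T.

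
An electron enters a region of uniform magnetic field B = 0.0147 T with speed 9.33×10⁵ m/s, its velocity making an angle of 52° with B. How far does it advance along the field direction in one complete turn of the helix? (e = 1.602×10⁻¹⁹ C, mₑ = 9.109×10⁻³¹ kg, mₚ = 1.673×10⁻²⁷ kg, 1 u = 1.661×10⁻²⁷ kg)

v∥ = v cosθ = 9.33×10⁵·cos52° ≈ 5.744×10⁵ m/s.
T = 2πm/(|q|B) = 2π(9.109×10⁻³¹)/((1.602×10⁻¹⁹)(0.0147)) ≈ 2.430×10⁻⁹ s.
pitch = v∥ T = (5.744×10⁵)(2.430×10⁻⁹) ≈ 1.40×10⁻³ m.

p ≈ 1.40×10⁻³ m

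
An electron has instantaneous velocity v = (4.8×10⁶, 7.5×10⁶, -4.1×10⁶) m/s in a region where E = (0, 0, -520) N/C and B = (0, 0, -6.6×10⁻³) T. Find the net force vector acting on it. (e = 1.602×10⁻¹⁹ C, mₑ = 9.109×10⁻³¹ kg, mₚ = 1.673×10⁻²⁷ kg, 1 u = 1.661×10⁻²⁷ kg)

v×B = (-4.95×10⁴, 3.17×10⁴, 0) N/C.
E + v×B = (-4.95×10⁴, 3.17×10⁴, -520) N/C.
F = q(E + v×B) = (−1.602×10⁻¹⁹ C)·(-4.95×10⁴, 3.17×10⁴, -520) = (7.93×10⁻¹⁵, -5.08×10⁻¹⁵, 8.33×10⁻¹⁷) N.

F ≈ (7.93×10⁻¹⁵, -5.08×10⁻¹⁵, 8.33×10⁻¹⁷) N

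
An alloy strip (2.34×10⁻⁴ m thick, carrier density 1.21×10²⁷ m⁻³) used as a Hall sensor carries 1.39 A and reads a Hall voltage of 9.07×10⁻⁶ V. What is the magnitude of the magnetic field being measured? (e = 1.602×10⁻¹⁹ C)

From V_H = IB/(n e t), B = V_H n e t / I.
B = (9.07×10⁻⁶)(1.21×10²⁷)(1.602×10⁻¹⁹)(2.34×10⁻⁴)/1.39 ≈ 0.296 T.

B ≈ 0.296 T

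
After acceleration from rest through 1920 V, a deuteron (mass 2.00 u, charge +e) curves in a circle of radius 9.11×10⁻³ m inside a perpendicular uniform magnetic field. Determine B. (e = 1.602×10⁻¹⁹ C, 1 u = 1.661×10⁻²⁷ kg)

v = √(2|q|V/m) = √(2·1.602×10⁻¹⁹·1920/3.322×10⁻²⁷) ≈ 4.303×10⁵ m/s.
B = mv/(|q|r) = (3.322×10⁻²⁷)(4.303×10⁵)/((1.602×10⁻¹⁹)(9.11×10⁻³)) ≈ 0.980 T.

B ≈ 0.980 T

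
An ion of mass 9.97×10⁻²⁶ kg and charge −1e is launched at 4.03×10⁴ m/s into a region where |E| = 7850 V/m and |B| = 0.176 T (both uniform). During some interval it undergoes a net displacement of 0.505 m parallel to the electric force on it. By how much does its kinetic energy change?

ΔKE ≈ 6.35×10⁻¹⁶ J

The magnetic force is always ⟂ v and does no work; only the electric force changes KE.
ΔKE = F_E · d = |q|E d = (1.602×10⁻¹⁹)(7850)(0.505) ≈ 6.35×10⁻¹⁶ J.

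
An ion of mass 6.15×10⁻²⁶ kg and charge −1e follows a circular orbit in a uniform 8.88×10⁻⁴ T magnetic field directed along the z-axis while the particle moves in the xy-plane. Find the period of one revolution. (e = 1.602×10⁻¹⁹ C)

The cyclotron period depends only on m, q, B: T = 2πm/(|q|B).
T = 2π(6.15×10⁻²⁶)/((1.602×10⁻¹⁹)(8.88×10⁻⁴)) ≈ 2.72×10⁻³ s.

T ≈ 2.72×10⁻³ s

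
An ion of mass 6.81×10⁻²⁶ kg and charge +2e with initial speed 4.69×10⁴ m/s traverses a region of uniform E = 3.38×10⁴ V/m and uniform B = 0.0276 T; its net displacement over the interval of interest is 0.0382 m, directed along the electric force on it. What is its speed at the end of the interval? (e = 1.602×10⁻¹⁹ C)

v_f ≈ 1.20×10⁵ m/s

B does no work; ΔKE = |q|E d.
½mv_f² = ½mv₀² + |q|Ed = ½(6.81×10⁻²⁶)(4.69×10⁴)² + (3.204×10⁻¹⁹)(3.38×10⁴)(0.0382) ≈ 7.490×10⁻¹⁷ J + 4.137×10⁻¹⁶ J ≈ 4.886×10⁻¹⁶ J.
v_f = √(2·4.886×10⁻¹⁶/6.81×10⁻²⁶) ≈ 1.20×10⁵ m/s.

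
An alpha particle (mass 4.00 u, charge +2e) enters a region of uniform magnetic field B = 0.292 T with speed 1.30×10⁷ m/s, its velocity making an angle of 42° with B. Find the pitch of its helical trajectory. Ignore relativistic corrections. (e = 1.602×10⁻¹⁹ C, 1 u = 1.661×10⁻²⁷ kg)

v∥ = v cosθ = 1.30×10⁷·cos42° ≈ 9.661×10⁶ m/s.
T = 2πm/(|q|B) = 2π(6.644×10⁻²⁷)/((3.204×10⁻¹⁹)(0.292)) ≈ 4.462×10⁻⁷ s.
pitch = v∥ T = (9.661×10⁶)(4.462×10⁻⁷) ≈ 4.31 m.

p ≈ 4.31 m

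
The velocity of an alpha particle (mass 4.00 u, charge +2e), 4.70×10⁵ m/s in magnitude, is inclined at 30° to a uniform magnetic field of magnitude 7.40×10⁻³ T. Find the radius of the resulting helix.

v⊥ = v sinθ = 4.70×10⁵·sin30° ≈ 2.350×10⁵ m/s.
r = m v⊥/(|q|B) = (6.644×10⁻²⁷)(2.350×10⁵)/((3.204×10⁻¹⁹)(7.40×10⁻³)) ≈ 0.659 m.

r ≈ 0.659 m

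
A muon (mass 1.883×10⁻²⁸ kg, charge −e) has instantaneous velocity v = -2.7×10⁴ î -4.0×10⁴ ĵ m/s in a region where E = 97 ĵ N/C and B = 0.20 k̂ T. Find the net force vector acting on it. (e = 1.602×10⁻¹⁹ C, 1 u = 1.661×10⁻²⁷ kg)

v×B = (-8000, 5400, 0) N/C.
E + v×B = (-8000, 5500, 0) N/C.
F = q(E + v×B) = (−1.602×10⁻¹⁹ C)·(-8000, 5500, 0) = (1.28×10⁻¹⁵, -8.81×10⁻¹⁶, 0) N.

F ≈ (1.28×10⁻¹⁵, -8.81×10⁻¹⁶, 0) N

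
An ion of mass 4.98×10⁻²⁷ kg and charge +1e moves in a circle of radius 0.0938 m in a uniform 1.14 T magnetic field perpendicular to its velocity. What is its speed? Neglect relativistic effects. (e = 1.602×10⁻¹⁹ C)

From |q|vB = mv²/r, v = |q|Br/m.
v = (1.602×10⁻¹⁹)(1.14)(0.0938)/4.98×10⁻²⁷ ≈ 3.44×10⁶ m/s.

v ≈ 3.44×10⁶ m/s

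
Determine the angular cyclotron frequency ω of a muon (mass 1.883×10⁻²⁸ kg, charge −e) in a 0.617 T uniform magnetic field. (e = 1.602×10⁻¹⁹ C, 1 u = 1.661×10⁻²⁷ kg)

ω ≈ 5.25×10⁸ rad/s

ω = |q|B/m.
ω = (1.602×10⁻¹⁹)(0.617)/1.883×10⁻²⁸ ≈ 5.25×10⁸ rad/s.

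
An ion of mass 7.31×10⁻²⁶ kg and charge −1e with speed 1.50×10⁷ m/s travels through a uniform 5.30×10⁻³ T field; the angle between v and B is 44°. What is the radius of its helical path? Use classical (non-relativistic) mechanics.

r ≈ 897 m

v⊥ = v sinθ = 1.50×10⁷·sin44° ≈ 1.042×10⁷ m/s.
r = m v⊥/(|q|B) = (7.31×10⁻²⁶)(1.042×10⁷)/((1.602×10⁻¹⁹)(5.30×10⁻³)) ≈ 897 m.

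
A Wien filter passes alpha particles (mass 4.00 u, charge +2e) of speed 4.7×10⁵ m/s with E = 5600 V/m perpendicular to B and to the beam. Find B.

B = 0.012 T

Balance of forces in the selector: qE = qvB ⇒ B = E/v.
B = 5600/4.7×10⁵ = 0.012 T.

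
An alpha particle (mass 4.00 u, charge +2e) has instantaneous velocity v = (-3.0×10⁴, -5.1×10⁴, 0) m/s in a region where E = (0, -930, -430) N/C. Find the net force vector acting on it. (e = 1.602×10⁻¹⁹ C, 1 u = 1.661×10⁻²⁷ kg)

F ≈ (0, -2.98×10⁻¹⁶, -1.38×10⁻¹⁶) N

Only an electric field acts, so F = qE = (3.204×10⁻¹⁹ C)·(0, -930, -430) = (0, -2.98×10⁻¹⁶, -1.38×10⁻¹⁶) N.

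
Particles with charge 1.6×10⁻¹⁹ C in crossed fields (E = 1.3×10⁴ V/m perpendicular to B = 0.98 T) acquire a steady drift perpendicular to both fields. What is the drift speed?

The steady drift has the magnetic force balancing the electric force, so v_d = E/B.
v_d = 1.3×10⁴/0.98 = 1.3×10⁴ m/s.

v_d ≈ 1.3×10⁴ m/s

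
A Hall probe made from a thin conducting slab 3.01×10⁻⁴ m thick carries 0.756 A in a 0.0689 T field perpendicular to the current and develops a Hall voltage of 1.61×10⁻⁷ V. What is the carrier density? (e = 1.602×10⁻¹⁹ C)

n ≈ 6.71×10²⁷ m⁻³

From V_H = IB/(n e t), n = IB/(V_H e t).
n = (0.756)(0.0689)/((1.61×10⁻⁷)(1.602×10⁻¹⁹)(3.01×10⁻⁴)) ≈ 6.71×10²⁷ m⁻³.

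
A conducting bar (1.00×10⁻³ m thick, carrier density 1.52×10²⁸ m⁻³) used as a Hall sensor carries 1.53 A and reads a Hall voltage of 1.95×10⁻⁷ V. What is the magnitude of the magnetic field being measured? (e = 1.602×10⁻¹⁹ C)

B ≈ 0.310 T

From V_H = IB/(n e t), B = V_H n e t / I.
B = (1.95×10⁻⁷)(1.52×10²⁸)(1.602×10⁻¹⁹)(1.00×10⁻³)/1.53 ≈ 0.310 T.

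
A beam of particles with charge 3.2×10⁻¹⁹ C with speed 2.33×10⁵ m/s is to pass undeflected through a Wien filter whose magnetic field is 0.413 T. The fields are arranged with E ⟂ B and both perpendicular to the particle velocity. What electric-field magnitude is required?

E = 9.62×10⁴ V/m

For straight-line motion qE = qvB, so E = vB.
E = 2.33×10⁵ × 0.413 = 9.62×10⁴ V/m.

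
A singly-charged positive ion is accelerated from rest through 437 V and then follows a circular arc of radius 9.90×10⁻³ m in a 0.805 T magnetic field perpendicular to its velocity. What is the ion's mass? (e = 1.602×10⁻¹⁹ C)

m ≈ 1.16×10⁻²⁶ kg

Combine |q|V = ½mv² and r = mv/(|q|B): eliminate v to get m = qB²r²/(2V).
m = (1.602×10⁻¹⁹)(0.805)²(9.90×10⁻³)²/(2·437) ≈ 1.16×10⁻²⁶ kg.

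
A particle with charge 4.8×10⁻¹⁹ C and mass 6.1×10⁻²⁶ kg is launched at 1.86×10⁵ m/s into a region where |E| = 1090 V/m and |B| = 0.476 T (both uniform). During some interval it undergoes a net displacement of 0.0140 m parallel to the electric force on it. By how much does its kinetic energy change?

The magnetic force is always ⟂ v and does no work; only the electric force changes KE.
ΔKE = F_E · d = |q|E d = (4.8×10⁻¹⁹)(1090)(0.0140) ≈ 7.32×10⁻¹⁸ J.

ΔKE ≈ 7.32×10⁻¹⁸ J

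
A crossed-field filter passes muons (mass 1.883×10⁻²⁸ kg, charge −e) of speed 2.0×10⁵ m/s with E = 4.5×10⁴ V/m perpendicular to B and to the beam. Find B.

B = 0.23 T

Balance of forces in the selector: qE = qvB ⇒ B = E/v.
B = 4.5×10⁴/2.0×10⁵ = 0.23 T.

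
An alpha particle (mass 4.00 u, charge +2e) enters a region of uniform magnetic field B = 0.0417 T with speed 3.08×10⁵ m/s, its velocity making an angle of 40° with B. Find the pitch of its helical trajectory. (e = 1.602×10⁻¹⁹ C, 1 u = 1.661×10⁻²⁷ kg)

p ≈ 0.737 m

v∥ = v cosθ = 3.08×10⁵·cos40° ≈ 2.359×10⁵ m/s.
T = 2πm/(|q|B) = 2π(6.644×10⁻²⁷)/((3.204×10⁻¹⁹)(0.0417)) ≈ 3.125×10⁻⁶ s.
pitch = v∥ T = (2.359×10⁵)(3.125×10⁻⁶) ≈ 0.737 m.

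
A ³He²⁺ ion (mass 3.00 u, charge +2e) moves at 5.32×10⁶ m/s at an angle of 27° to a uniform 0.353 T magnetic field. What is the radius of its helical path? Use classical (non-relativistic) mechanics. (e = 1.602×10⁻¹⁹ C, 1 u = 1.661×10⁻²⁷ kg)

r ≈ 0.106 m

v⊥ = v sinθ = 5.32×10⁶·sin27° ≈ 2.415×10⁶ m/s.
r = m v⊥/(|q|B) = (4.983×10⁻²⁷)(2.415×10⁶)/((3.204×10⁻¹⁹)(0.353)) ≈ 0.106 m.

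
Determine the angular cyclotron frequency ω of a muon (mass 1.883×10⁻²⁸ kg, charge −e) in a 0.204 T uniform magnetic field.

ω ≈ 1.74×10⁸ rad/s

ω = |q|B/m.
ω = (1.602×10⁻¹⁹)(0.204)/1.883×10⁻²⁸ ≈ 1.74×10⁸ rad/s.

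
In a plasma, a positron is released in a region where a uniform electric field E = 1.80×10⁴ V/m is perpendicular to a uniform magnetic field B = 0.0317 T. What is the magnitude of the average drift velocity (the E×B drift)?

v_d ≈ 5.68×10⁵ m/s

The steady drift has the magnetic force balancing the electric force, so v_d = E/B.
v_d = 1.80×10⁴/0.0317 = 5.68×10⁵ m/s.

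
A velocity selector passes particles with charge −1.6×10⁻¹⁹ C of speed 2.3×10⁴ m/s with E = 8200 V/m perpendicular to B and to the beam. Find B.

Balance of forces in the selector: qE = qvB ⇒ B = E/v.
B = 8200/2.3×10⁴ = 0.36 T.

B = 0.36 T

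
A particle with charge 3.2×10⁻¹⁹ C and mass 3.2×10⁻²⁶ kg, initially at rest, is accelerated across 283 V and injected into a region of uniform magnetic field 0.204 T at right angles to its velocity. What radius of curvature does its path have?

Acceleration: |q|V = ½mv² ⇒ v = √(2|q|V/m) = √(2·3.2×10⁻¹⁹·283/3.2×10⁻²⁶) ≈ 7.523×10⁴ m/s.
In the field: r = mv/(|q|B) = (3.2×10⁻²⁶)(7.523×10⁴)/((3.2×10⁻¹⁹)(0.204)) ≈ 0.0369 m.

r ≈ 0.0369 m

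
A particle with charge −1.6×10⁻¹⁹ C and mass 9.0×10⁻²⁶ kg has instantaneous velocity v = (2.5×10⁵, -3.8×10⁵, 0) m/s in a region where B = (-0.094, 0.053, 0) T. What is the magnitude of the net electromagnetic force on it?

|F| ≈ 3.60×10⁻¹⁵ N

v×B = (0, 0, -2.25×10⁴) N/C.
F = q v×B = (−1.6×10⁻¹⁹ C)·(0, 0, -2.25×10⁴) = (0, 0, 3.60×10⁻¹⁵) N.
|F| = 3.60×10⁻¹⁵ N.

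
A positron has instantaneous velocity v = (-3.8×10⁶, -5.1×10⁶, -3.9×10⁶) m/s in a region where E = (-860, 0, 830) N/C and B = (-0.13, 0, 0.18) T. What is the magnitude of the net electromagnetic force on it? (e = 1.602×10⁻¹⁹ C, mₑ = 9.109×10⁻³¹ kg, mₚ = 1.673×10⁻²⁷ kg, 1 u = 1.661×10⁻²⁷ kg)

|F| ≈ 2.63×10⁻¹³ N

v×B = (-9.18×10⁵, 1.19×10⁶, -6.63×10⁵) N/C.
E + v×B = (-9.19×10⁵, 1.19×10⁶, -6.62×10⁵) N/C.
F = q(E + v×B) = (1.602×10⁻¹⁹ C)·(-9.19×10⁵, 1.19×10⁶, -6.62×10⁵) = (-1.47×10⁻¹³, 1.91×10⁻¹³, -1.06×10⁻¹³) N.
|F| = 2.63×10⁻¹³ N.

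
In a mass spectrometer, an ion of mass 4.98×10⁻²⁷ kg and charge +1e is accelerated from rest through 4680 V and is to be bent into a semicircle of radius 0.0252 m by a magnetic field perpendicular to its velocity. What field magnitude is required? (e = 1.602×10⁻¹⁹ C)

B ≈ 0.677 T

v = √(2|q|V/m) = √(2·1.602×10⁻¹⁹·4680/4.98×10⁻²⁷) ≈ 5.487×10⁵ m/s.
B = mv/(|q|r) = (4.98×10⁻²⁷)(5.487×10⁵)/((1.602×10⁻¹⁹)(0.0252)) ≈ 0.677 T.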